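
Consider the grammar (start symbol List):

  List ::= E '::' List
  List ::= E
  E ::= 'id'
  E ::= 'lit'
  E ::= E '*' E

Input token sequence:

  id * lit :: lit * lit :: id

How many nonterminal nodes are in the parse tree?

[List [E [E id] * [E lit]] :: [List [E [E lit] * [E lit]] :: [List [E id]]]]

10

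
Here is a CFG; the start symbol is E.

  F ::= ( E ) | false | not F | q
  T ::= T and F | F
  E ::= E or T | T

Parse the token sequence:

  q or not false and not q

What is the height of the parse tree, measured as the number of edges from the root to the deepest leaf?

[E [E [T [F q]]] or [T [T [F not [F false]]] and [F not [F q]]]]

5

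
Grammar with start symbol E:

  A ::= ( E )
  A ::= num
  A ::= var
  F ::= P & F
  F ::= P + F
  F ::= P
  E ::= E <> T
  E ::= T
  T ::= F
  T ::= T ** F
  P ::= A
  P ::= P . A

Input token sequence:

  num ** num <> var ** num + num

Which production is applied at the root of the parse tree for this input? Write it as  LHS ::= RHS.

[E [E [T [T [F [P [A num]]]] ** [F [P [A num]]]]] <> [T [T [F [P [A var]]]] ** [F [P [A num]] + [F [P [A num]]]]]]

E ::= E <> T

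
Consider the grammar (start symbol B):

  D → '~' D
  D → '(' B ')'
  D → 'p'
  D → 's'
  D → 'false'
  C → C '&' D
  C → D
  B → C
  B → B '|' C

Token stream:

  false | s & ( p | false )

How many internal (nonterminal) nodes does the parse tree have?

14

[B [B [C [D false]]] | [C [C [D s]] & [D ( [B [B [C [D p]]] | [C [D false]]] )]]]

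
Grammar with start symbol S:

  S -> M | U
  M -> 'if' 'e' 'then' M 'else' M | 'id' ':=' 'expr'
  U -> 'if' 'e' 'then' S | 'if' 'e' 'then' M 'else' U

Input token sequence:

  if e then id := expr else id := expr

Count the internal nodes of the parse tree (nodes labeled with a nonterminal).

[S [M if e then [M id := expr] else [M id := expr]]]

4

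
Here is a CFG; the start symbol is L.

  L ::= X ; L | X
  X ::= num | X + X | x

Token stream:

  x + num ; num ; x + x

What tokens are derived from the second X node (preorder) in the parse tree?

x

[L [X [X x] + [X num]] ; [L [X num] ; [L [X [X x] + [X x]]]]]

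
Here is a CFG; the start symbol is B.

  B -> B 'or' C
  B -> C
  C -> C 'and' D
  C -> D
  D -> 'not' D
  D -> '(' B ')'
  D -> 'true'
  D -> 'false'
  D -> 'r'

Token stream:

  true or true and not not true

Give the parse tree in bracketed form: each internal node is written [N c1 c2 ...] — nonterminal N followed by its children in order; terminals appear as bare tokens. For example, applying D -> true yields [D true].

B
B or C
C or C
D or C
true or C
true or C and D
true or D and D
true or true and D
true or true and not D
true or true and not not D
true or true and not not true

[B [B [C [D true]]] or [C [C [D true]] and [D not [D not [D true]]]]]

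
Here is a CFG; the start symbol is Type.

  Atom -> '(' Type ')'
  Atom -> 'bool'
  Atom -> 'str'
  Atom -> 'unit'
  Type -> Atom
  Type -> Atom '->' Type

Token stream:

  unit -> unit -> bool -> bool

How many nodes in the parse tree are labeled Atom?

[Type [Atom unit] -> [Type [Atom unit] -> [Type [Atom bool] -> [Type [Atom bool]]]]]

4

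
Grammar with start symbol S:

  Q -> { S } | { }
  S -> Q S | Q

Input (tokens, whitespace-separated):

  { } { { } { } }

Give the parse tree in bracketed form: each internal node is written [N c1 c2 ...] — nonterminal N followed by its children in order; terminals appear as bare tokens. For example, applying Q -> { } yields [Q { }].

S
Q S
{ } S
{ } Q
{ } { S }
{ } { Q S }
{ } { { } S }
{ } { { } Q }
{ } { { } { } }

[S [Q { }] [S [Q { [S [Q { }] [S [Q { }]]] }]]]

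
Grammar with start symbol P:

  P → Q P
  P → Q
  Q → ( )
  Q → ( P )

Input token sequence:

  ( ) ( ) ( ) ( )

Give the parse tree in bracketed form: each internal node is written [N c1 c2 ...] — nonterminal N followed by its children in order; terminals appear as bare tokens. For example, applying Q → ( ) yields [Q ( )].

[P [Q ( )] [P [Q ( )] [P [Q ( )] [P [Q ( )]]]]]

P
Q P
( ) P
( ) Q P
( ) ( ) P
( ) ( ) Q P
( ) ( ) ( ) P
( ) ( ) ( ) Q
( ) ( ) ( ) ( )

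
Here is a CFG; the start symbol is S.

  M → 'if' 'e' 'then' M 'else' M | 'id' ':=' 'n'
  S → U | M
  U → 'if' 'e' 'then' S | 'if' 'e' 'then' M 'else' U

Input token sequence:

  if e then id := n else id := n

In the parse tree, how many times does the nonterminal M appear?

3

[S [M if e then [M id := n] else [M id := n]]]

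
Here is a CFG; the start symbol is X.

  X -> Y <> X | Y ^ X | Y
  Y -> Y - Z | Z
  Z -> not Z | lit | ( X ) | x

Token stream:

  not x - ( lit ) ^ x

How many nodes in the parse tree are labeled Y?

4

[X [Y [Y [Z not [Z x]]] - [Z ( [X [Y [Z lit]]] )]] ^ [X [Y [Z x]]]]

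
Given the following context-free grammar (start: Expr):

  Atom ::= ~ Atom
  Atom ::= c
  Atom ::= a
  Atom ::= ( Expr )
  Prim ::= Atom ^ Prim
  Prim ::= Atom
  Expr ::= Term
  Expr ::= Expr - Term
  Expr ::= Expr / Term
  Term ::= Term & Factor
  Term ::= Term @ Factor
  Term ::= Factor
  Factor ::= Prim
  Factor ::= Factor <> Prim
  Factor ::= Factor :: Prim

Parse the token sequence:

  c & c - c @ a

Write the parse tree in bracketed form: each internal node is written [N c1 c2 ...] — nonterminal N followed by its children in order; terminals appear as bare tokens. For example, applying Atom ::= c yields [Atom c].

Expr
Expr - Term
Term - Term
Term & Factor - Term
Factor & Factor - Term
Prim & Factor - Term
Atom & Factor - Term
c & Factor - Term
c & Prim - Term
c & Atom - Term
c & c - Term
c & c - Term @ Factor
c & c - Factor @ Factor
c & c - Prim @ Factor
c & c - Atom @ Factor
c & c - c @ Factor
c & c - c @ Prim
c & c - c @ Atom
c & c - c @ a

[Expr [Expr [Term [Term [Factor [Prim [Atom c]]]] & [Factor [Prim [Atom c]]]]] - [Term [Term [Factor [Prim [Atom c]]]] @ [Factor [Prim [Atom a]]]]]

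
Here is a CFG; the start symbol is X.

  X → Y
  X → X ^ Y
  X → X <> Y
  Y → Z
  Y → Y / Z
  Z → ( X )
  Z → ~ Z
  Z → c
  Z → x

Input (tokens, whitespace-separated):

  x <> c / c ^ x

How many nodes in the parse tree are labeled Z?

4

[X [X [X [Y [Z x]]] <> [Y [Y [Z c]] / [Z c]]] ^ [Y [Z x]]]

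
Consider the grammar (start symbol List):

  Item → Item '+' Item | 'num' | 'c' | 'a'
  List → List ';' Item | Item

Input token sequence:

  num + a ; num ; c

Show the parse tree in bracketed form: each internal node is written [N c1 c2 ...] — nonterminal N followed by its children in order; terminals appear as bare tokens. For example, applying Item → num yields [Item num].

[List [List [List [Item [Item num] + [Item a]]] ; [Item num]] ; [Item c]]

List
List ; Item
List ; Item ; Item
Item ; Item ; Item
Item + Item ; Item ; Item
num + Item ; Item ; Item
num + a ; Item ; Item
num + a ; num ; Item
num + a ; num ; c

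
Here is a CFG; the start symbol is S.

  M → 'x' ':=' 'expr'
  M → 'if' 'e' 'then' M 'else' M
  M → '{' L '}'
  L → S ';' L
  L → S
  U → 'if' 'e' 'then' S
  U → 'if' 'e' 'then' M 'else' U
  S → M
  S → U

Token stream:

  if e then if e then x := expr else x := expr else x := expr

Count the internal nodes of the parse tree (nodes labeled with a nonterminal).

[S [M if e then [M if e then [M x := expr] else [M x := expr]] else [M x := expr]]]

6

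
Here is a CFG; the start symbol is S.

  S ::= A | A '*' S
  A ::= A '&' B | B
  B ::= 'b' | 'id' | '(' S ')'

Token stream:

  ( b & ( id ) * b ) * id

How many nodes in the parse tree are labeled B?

[S [A [B ( [S [A [A [B b]] & [B ( [S [A [B id]]] )]] * [S [A [B b]]]] )]] * [S [A [B id]]]]

6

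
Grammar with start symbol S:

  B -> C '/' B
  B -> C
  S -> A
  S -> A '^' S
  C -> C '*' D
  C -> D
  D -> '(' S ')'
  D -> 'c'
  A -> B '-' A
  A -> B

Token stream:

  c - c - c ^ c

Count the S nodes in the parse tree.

2

[S [A [B [C [D c]]] - [A [B [C [D c]]] - [A [B [C [D c]]]]]] ^ [S [A [B [C [D c]]]]]]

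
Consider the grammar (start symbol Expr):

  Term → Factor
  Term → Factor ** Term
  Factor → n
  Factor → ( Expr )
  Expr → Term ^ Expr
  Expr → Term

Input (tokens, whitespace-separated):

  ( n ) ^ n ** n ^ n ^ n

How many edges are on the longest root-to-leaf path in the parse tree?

[Expr [Term [Factor ( [Expr [Term [Factor n]]] )]] ^ [Expr [Term [Factor n] ** [Term [Factor n]]] ^ [Expr [Term [Factor n]] ^ [Expr [Term [Factor n]]]]]]

6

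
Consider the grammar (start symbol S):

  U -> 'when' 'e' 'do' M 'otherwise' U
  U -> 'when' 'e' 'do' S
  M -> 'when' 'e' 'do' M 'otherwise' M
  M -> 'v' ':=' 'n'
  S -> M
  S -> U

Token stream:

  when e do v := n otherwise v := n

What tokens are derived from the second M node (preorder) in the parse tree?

[S [M when e do [M v := n] otherwise [M v := n]]]

v := n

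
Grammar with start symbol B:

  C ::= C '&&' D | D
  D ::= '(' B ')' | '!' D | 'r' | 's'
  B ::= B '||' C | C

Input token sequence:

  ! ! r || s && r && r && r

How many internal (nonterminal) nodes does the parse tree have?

[B [B [C [D ! [D ! [D r]]]]] || [C [C [C [C [D s]] && [D r]] && [D r]] && [D r]]]

14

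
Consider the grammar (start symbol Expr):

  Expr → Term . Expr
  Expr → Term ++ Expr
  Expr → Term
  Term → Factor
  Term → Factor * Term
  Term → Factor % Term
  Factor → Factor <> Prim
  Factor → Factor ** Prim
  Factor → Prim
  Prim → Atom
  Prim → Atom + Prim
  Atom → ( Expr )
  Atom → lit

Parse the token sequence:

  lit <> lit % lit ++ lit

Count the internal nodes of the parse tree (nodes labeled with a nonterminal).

17

[Expr [Term [Factor [Factor [Prim [Atom lit]]] <> [Prim [Atom lit]]] % [Term [Factor [Prim [Atom lit]]]]] ++ [Expr [Term [Factor [Prim [Atom lit]]]]]]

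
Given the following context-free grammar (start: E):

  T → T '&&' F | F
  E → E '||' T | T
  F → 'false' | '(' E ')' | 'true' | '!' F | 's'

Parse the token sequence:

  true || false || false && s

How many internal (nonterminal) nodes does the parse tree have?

11

[E [E [E [T [F true]]] || [T [F false]]] || [T [T [F false]] && [F s]]]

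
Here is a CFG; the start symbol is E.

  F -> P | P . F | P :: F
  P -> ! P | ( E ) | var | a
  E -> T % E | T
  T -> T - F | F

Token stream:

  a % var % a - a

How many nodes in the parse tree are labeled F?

4

[E [T [F [P a]]] % [E [T [F [P var]]] % [E [T [T [F [P a]]] - [F [P a]]]]]]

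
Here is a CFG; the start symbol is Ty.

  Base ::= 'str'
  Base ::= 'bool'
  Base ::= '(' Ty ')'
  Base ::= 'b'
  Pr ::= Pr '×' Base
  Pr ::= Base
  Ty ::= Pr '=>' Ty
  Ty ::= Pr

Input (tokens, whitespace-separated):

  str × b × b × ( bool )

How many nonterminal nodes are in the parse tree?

12

[Ty [Pr [Pr [Pr [Pr [Base str]] × [Base b]] × [Base b]] × [Base ( [Ty [Pr [Base bool]]] )]]]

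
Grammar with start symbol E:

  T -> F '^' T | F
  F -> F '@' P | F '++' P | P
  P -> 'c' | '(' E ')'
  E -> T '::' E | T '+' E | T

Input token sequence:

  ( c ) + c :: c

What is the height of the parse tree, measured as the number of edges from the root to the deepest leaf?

[E [T [F [P ( [E [T [F [P c]]]] )]]] + [E [T [F [P c]]] :: [E [T [F [P c]]]]]]

8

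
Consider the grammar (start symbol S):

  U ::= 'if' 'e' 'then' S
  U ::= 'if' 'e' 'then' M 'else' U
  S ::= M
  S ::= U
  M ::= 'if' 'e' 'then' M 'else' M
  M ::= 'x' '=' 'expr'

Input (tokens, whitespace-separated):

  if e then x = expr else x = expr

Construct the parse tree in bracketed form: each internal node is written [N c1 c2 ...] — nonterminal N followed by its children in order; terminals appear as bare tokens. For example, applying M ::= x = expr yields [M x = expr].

[S [M if e then [M x = expr] else [M x = expr]]]

S
M
if e then M else M
if e then x = expr else M
if e then x = expr else x = expr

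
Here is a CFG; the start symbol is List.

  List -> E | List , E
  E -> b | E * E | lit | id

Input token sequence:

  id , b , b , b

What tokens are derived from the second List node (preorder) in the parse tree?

[List [List [List [List [E id]] , [E b]] , [E b]] , [E b]]

id , b , b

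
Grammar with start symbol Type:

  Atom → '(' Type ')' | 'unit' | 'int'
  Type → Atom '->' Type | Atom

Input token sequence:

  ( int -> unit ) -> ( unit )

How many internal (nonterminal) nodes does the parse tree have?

10

[Type [Atom ( [Type [Atom int] -> [Type [Atom unit]]] )] -> [Type [Atom ( [Type [Atom unit]] )]]]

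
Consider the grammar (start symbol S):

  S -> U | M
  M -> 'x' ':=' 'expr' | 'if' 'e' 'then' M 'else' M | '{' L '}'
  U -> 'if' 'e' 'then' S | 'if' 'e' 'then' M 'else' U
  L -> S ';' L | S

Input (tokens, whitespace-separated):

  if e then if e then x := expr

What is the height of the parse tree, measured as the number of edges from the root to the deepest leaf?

[S [U if e then [S [U if e then [S [M x := expr]]]]]]

6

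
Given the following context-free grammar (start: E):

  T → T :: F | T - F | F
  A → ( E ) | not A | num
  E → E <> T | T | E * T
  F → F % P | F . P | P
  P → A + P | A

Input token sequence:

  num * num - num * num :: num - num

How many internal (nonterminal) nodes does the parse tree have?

27

[E [E [E [T [F [P [A num]]]]] * [T [T [F [P [A num]]]] - [F [P [A num]]]]] * [T [T [T [F [P [A num]]]] :: [F [P [A num]]]] - [F [P [A num]]]]]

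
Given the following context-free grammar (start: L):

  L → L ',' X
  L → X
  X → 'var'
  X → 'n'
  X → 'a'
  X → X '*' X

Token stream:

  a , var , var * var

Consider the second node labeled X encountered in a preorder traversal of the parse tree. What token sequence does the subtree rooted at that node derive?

[L [L [L [X a]] , [X var]] , [X [X var] * [X var]]]

var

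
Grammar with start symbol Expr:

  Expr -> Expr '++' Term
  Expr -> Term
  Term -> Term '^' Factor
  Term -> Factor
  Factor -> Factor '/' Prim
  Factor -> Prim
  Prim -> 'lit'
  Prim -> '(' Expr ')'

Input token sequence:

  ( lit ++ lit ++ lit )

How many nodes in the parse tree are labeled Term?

4

[Expr [Term [Factor [Prim ( [Expr [Expr [Expr [Term [Factor [Prim lit]]]] ++ [Term [Factor [Prim lit]]]] ++ [Term [Factor [Prim lit]]]] )]]]]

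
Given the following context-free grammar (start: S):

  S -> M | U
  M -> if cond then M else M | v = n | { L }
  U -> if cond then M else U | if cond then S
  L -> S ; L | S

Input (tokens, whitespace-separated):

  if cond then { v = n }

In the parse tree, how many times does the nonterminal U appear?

1

[S [U if cond then [S [M { [L [S [M v = n]]] }]]]]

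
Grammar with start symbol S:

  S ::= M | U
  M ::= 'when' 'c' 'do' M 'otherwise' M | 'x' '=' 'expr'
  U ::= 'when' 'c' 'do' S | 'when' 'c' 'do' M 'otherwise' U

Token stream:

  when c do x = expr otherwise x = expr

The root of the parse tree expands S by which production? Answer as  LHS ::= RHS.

[S [M when c do [M x = expr] otherwise [M x = expr]]]

S ::= M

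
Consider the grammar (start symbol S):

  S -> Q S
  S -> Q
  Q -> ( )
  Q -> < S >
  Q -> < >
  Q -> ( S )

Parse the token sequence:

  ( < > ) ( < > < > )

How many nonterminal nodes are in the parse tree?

[S [Q ( [S [Q < >]] )] [S [Q ( [S [Q < >] [S [Q < >]]] )]]]

10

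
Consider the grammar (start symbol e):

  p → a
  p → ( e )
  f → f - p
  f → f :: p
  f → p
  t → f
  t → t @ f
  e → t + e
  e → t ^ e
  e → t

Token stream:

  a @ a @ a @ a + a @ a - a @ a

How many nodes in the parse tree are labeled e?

[e [t [t [t [t [f [p a]]] @ [f [p a]]] @ [f [p a]]] @ [f [p a]]] + [e [t [t [t [f [p a]]] @ [f [f [p a]] - [p a]]] @ [f [p a]]]]]

2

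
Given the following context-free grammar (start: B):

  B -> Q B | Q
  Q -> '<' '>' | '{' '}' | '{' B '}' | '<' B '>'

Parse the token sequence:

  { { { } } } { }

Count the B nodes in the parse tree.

4

[B [Q { [B [Q { [B [Q { }]] }]] }] [B [Q { }]]]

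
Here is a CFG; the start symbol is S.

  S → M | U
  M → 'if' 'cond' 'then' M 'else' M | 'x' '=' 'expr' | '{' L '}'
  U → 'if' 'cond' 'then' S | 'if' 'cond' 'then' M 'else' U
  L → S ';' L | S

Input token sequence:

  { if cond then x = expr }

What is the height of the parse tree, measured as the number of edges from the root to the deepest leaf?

7

[S [M { [L [S [U if cond then [S [M x = expr]]]]] }]]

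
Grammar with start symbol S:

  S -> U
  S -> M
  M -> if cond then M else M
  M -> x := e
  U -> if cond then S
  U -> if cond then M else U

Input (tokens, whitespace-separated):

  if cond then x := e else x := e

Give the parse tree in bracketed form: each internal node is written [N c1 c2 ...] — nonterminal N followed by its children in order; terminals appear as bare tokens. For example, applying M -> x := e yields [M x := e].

S
M
if cond then M else M
if cond then x := e else M
if cond then x := e else x := e

[S [M if cond then [M x := e] else [M x := e]]]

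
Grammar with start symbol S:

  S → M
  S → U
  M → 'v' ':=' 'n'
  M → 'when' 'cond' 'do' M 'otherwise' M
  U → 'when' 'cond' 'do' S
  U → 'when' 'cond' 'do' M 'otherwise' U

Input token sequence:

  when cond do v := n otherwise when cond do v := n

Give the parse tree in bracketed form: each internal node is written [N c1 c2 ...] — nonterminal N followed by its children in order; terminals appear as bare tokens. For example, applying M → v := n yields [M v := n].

S
U
when cond do M otherwise U
when cond do v := n otherwise U
when cond do v := n otherwise when cond do S
when cond do v := n otherwise when cond do M
when cond do v := n otherwise when cond do v := n

[S [U when cond do [M v := n] otherwise [U when cond do [S [M v := n]]]]]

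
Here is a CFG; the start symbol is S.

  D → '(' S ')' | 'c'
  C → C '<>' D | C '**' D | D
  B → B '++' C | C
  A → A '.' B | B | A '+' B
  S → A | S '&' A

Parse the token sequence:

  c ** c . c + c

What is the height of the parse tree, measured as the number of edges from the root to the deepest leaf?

[S [A [A [A [B [C [C [D c]] ** [D c]]]] . [B [C [D c]]]] + [B [C [D c]]]]]

8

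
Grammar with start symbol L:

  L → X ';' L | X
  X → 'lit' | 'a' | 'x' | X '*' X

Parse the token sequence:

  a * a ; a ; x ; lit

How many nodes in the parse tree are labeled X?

6

[L [X [X a] * [X a]] ; [L [X a] ; [L [X x] ; [L [X lit]]]]]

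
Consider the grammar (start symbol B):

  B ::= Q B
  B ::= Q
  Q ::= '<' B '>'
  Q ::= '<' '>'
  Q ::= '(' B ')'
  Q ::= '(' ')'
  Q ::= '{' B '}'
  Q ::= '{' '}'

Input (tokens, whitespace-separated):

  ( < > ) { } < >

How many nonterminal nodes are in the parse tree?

8

[B [Q ( [B [Q < >]] )] [B [Q { }] [B [Q < >]]]]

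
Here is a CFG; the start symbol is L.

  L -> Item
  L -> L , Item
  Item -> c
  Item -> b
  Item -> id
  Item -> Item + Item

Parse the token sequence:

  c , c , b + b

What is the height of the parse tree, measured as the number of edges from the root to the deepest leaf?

4

[L [L [L [Item c]] , [Item c]] , [Item [Item b] + [Item b]]]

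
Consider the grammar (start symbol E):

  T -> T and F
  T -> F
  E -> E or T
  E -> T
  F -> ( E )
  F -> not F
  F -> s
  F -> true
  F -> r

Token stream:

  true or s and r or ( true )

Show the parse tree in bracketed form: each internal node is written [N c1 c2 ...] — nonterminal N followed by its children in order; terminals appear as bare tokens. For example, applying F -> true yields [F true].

E
E or T
E or T or T
T or T or T
F or T or T
true or T or T
true or T and F or T
true or F and F or T
true or s and F or T
true or s and r or T
true or s and r or F
true or s and r or ( E )
true or s and r or ( T )
true or s and r or ( F )
true or s and r or ( true )

[E [E [E [T [F true]]] or [T [T [F s]] and [F r]]] or [T [F ( [E [T [F true]]] )]]]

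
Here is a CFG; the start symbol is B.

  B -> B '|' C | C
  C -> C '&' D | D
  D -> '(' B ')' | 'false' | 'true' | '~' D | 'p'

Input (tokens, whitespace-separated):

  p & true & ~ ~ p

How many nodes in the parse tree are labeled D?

5

[B [C [C [C [D p]] & [D true]] & [D ~ [D ~ [D p]]]]]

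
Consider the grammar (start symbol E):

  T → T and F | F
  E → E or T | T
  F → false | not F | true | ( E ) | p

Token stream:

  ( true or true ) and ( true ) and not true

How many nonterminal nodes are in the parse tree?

[E [T [T [T [F ( [E [E [T [F true]]] or [T [F true]]] )]] and [F ( [E [T [F true]]] )]] and [F not [F true]]]]

17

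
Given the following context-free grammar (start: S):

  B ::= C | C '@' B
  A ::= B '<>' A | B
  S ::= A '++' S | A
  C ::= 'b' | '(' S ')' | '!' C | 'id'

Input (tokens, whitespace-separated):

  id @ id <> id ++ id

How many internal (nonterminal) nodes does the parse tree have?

13

[S [A [B [C id] @ [B [C id]]] <> [A [B [C id]]]] ++ [S [A [B [C id]]]]]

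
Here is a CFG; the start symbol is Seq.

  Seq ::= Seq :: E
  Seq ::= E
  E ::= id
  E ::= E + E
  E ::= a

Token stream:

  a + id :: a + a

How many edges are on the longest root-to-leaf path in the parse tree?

[Seq [Seq [E [E a] + [E id]]] :: [E [E a] + [E a]]]

4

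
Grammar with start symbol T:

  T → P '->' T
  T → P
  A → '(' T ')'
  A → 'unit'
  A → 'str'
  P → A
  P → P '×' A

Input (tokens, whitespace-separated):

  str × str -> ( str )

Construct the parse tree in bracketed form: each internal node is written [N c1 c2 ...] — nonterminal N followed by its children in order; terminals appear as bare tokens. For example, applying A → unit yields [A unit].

T
P -> T
P × A -> T
A × A -> T
str × A -> T
str × str -> T
str × str -> P
str × str -> A
str × str -> ( T )
str × str -> ( P )
str × str -> ( A )
str × str -> ( str )

[T [P [P [A str]] × [A str]] -> [T [P [A ( [T [P [A str]]] )]]]]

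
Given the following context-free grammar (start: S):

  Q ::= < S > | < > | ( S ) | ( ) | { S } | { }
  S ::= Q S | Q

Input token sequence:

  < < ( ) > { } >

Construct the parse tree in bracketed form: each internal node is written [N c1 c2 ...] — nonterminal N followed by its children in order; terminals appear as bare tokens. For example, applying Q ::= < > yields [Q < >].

[S [Q < [S [Q < [S [Q ( )]] >] [S [Q { }]]] >]]

S
Q
< S >
< Q S >
< < S > S >
< < Q > S >
< < ( ) > S >
< < ( ) > Q >
< < ( ) > { } >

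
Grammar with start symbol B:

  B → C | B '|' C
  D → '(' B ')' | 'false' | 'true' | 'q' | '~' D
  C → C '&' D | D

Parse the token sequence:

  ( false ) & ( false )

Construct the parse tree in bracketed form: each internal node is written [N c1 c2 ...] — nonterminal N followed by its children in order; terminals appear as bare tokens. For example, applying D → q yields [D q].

B
C
C & D
D & D
( B ) & D
( C ) & D
( D ) & D
( false ) & D
( false ) & ( B )
( false ) & ( C )
( false ) & ( D )
( false ) & ( false )

[B [C [C [D ( [B [C [D false]]] )]] & [D ( [B [C [D false]]] )]]]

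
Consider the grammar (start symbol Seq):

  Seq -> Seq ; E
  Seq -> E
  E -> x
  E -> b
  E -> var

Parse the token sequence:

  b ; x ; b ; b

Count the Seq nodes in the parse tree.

[Seq [Seq [Seq [Seq [E b]] ; [E x]] ; [E b]] ; [E b]]

4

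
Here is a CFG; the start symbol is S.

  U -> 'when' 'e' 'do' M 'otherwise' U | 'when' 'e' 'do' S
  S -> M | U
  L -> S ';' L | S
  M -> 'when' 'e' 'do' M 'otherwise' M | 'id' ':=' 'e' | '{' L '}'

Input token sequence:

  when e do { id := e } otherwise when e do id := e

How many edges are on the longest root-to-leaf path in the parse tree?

[S [U when e do [M { [L [S [M id := e]]] }] otherwise [U when e do [S [M id := e]]]]]

6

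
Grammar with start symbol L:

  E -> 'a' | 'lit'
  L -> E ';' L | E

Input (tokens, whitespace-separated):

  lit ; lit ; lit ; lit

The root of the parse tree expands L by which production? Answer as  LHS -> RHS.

[L [E lit] ; [L [E lit] ; [L [E lit] ; [L [E lit]]]]]

L -> E ';' L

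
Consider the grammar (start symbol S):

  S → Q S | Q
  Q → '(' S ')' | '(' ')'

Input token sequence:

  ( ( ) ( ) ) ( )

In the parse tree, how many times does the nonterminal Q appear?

4

[S [Q ( [S [Q ( )] [S [Q ( )]]] )] [S [Q ( )]]]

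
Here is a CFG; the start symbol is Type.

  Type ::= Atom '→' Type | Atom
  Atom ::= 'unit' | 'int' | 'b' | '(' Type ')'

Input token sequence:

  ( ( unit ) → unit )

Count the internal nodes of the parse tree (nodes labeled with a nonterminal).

8

[Type [Atom ( [Type [Atom ( [Type [Atom unit]] )] → [Type [Atom unit]]] )]]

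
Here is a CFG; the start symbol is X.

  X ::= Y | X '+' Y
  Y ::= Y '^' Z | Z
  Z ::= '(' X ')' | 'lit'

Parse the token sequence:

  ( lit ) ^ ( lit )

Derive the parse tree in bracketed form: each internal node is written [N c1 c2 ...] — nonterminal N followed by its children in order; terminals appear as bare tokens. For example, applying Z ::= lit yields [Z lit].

[X [Y [Y [Z ( [X [Y [Z lit]]] )]] ^ [Z ( [X [Y [Z lit]]] )]]]

X
Y
Y ^ Z
Z ^ Z
( X ) ^ Z
( Y ) ^ Z
( Z ) ^ Z
( lit ) ^ Z
( lit ) ^ ( X )
( lit ) ^ ( Y )
( lit ) ^ ( Z )
( lit ) ^ ( lit )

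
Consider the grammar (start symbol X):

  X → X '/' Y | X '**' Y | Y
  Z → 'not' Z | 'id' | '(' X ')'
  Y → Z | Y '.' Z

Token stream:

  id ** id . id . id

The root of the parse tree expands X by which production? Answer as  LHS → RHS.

[X [X [Y [Z id]]] ** [Y [Y [Y [Z id]] . [Z id]] . [Z id]]]

X → X '**' Y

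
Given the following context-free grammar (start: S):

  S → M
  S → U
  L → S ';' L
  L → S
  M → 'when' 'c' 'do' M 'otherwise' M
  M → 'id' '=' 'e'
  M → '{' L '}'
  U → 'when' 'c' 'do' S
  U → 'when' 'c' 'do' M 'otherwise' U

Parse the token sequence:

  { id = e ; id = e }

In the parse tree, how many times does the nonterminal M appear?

[S [M { [L [S [M id = e]] ; [L [S [M id = e]]]] }]]

3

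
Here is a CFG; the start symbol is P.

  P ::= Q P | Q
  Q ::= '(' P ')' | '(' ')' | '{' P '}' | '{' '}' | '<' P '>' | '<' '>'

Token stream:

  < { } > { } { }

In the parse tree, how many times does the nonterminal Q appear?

4

[P [Q < [P [Q { }]] >] [P [Q { }] [P [Q { }]]]]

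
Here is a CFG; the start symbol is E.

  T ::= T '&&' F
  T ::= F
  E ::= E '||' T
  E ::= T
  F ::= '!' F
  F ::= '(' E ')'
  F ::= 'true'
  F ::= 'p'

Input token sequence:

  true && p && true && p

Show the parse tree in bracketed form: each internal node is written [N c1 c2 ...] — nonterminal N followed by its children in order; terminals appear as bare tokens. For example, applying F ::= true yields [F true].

[E [T [T [T [T [F true]] && [F p]] && [F true]] && [F p]]]

E
T
T && F
T && F && F
T && F && F && F
F && F && F && F
true && F && F && F
true && p && F && F
true && p && true && F
true && p && true && p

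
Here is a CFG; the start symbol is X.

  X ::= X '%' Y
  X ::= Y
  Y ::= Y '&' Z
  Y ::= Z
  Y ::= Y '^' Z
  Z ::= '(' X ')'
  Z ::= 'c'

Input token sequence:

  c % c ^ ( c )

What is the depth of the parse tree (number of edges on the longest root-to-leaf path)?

6

[X [X [Y [Z c]]] % [Y [Y [Z c]] ^ [Z ( [X [Y [Z c]]] )]]]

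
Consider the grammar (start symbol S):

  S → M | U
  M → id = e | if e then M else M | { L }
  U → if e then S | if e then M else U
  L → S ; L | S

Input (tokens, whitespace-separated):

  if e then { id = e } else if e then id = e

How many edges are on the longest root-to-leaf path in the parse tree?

[S [U if e then [M { [L [S [M id = e]]] }] else [U if e then [S [M id = e]]]]]

6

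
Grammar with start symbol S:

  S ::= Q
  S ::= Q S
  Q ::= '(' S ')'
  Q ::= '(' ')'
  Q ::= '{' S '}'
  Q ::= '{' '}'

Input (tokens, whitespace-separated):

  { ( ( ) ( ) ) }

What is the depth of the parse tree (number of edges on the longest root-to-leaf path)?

[S [Q { [S [Q ( [S [Q ( )] [S [Q ( )]]] )]] }]]

7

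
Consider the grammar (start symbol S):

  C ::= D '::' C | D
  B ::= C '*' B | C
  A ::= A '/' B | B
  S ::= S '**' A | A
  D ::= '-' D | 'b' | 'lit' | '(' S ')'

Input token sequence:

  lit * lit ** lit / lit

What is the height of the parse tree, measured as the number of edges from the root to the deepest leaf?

7

[S [S [A [B [C [D lit]] * [B [C [D lit]]]]]] ** [A [A [B [C [D lit]]]] / [B [C [D lit]]]]]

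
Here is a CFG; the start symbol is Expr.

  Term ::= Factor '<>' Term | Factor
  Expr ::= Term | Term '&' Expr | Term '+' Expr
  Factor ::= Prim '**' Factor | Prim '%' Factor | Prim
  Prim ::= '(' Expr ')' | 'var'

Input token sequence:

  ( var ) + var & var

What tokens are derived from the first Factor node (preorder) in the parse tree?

( var )

[Expr [Term [Factor [Prim ( [Expr [Term [Factor [Prim var]]]] )]]] + [Expr [Term [Factor [Prim var]]] & [Expr [Term [Factor [Prim var]]]]]]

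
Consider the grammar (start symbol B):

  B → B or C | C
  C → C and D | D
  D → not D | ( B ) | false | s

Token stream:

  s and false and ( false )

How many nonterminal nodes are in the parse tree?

[B [C [C [C [D s]] and [D false]] and [D ( [B [C [D false]]] )]]]

10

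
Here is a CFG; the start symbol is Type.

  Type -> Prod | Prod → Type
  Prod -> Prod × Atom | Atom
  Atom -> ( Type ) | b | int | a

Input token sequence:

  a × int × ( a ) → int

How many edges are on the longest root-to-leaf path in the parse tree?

6

[Type [Prod [Prod [Prod [Atom a]] × [Atom int]] × [Atom ( [Type [Prod [Atom a]]] )]] → [Type [Prod [Atom int]]]]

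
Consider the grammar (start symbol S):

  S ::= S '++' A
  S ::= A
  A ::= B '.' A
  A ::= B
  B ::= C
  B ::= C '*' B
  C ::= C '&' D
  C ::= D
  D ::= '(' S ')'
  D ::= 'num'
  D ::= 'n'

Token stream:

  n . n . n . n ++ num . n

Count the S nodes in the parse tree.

2

[S [S [A [B [C [D n]]] . [A [B [C [D n]]] . [A [B [C [D n]]] . [A [B [C [D n]]]]]]]] ++ [A [B [C [D num]]] . [A [B [C [D n]]]]]]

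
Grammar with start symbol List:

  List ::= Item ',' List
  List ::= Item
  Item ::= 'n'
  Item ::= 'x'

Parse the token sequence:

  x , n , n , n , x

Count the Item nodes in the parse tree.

[List [Item x] , [List [Item n] , [List [Item n] , [List [Item n] , [List [Item x]]]]]]

5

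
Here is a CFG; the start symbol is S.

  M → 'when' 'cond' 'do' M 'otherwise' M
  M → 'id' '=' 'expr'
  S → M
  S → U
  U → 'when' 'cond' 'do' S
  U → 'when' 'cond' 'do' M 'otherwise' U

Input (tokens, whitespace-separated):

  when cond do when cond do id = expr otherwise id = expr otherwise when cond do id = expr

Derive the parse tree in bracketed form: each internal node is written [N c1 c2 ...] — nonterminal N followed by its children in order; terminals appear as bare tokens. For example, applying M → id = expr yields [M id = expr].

S
U
when cond do M otherwise U
when cond do when cond do M otherwise M otherwise U
when cond do when cond do id = expr otherwise M otherwise U
when cond do when cond do id = expr otherwise id = expr otherwise U
when cond do when cond do id = expr otherwise id = expr otherwise when cond do S
when cond do when cond do id = expr otherwise id = expr otherwise when cond do M
when cond do when cond do id = expr otherwise id = expr otherwise when cond do id = expr

[S [U when cond do [M when cond do [M id = expr] otherwise [M id = expr]] otherwise [U when cond do [S [M id = expr]]]]]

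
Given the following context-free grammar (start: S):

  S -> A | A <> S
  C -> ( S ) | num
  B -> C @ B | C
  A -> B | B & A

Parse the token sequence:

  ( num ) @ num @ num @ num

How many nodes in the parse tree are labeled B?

5

[S [A [B [C ( [S [A [B [C num]]]] )] @ [B [C num] @ [B [C num] @ [B [C num]]]]]]]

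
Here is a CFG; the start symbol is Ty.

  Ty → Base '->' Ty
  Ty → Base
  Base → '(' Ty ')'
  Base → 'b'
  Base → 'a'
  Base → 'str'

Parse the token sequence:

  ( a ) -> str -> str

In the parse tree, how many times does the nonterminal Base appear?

4

[Ty [Base ( [Ty [Base a]] )] -> [Ty [Base str] -> [Ty [Base str]]]]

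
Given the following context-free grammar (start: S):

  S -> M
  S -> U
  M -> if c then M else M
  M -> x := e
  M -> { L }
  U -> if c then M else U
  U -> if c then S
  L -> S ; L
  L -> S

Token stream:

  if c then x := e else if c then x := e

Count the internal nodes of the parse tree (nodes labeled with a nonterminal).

[S [U if c then [M x := e] else [U if c then [S [M x := e]]]]]

6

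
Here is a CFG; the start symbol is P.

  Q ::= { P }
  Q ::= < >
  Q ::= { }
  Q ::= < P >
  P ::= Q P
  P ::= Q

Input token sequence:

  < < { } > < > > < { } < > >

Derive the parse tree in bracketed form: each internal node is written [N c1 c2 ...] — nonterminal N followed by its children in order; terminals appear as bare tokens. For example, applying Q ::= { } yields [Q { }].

P
Q P
< P > P
< Q P > P
< < P > P > P
< < Q > P > P
< < { } > P > P
< < { } > Q > P
< < { } > < > > P
< < { } > < > > Q
< < { } > < > > < P >
< < { } > < > > < Q P >
< < { } > < > > < { } P >
< < { } > < > > < { } Q >
< < { } > < > > < { } < > >

[P [Q < [P [Q < [P [Q { }]] >] [P [Q < >]]] >] [P [Q < [P [Q { }] [P [Q < >]]] >]]]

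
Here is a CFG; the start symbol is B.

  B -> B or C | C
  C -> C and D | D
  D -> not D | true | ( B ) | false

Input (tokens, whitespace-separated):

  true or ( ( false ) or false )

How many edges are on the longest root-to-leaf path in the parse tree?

10

[B [B [C [D true]]] or [C [D ( [B [B [C [D ( [B [C [D false]]] )]]] or [C [D false]]] )]]]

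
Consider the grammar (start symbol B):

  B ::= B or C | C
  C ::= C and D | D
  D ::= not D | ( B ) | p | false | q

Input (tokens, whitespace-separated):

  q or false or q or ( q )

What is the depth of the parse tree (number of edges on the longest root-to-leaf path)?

[B [B [B [B [C [D q]]] or [C [D false]]] or [C [D q]]] or [C [D ( [B [C [D q]]] )]]]

6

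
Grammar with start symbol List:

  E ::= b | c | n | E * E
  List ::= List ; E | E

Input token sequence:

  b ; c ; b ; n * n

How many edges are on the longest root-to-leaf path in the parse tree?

5

[List [List [List [List [E b]] ; [E c]] ; [E b]] ; [E [E n] * [E n]]]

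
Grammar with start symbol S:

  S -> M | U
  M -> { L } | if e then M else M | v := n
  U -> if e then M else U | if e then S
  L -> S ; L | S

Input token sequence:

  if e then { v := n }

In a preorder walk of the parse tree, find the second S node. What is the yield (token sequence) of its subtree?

{ v := n }

[S [U if e then [S [M { [L [S [M v := n]]] }]]]]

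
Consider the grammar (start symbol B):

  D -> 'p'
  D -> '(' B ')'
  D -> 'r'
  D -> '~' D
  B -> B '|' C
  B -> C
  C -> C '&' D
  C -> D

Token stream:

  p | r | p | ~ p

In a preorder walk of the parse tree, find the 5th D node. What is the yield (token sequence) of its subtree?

p

[B [B [B [B [C [D p]]] | [C [D r]]] | [C [D p]]] | [C [D ~ [D p]]]]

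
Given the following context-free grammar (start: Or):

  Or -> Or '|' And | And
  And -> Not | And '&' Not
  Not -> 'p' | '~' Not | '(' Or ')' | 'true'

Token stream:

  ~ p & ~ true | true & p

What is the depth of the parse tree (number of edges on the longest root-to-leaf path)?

[Or [Or [And [And [Not ~ [Not p]]] & [Not ~ [Not true]]]] | [And [And [Not true]] & [Not p]]]

6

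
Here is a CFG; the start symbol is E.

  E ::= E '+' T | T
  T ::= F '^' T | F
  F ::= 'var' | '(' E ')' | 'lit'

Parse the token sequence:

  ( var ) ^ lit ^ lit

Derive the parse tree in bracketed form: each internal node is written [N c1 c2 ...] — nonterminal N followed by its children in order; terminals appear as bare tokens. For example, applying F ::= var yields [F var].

E
T
F ^ T
( E ) ^ T
( T ) ^ T
( F ) ^ T
( var ) ^ T
( var ) ^ F ^ T
( var ) ^ lit ^ T
( var ) ^ lit ^ F
( var ) ^ lit ^ lit

[E [T [F ( [E [T [F var]]] )] ^ [T [F lit] ^ [T [F lit]]]]]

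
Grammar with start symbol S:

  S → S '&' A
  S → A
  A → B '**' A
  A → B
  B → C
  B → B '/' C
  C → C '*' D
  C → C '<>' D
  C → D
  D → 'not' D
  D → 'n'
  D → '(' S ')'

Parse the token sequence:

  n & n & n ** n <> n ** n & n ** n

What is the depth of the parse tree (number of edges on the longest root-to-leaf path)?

[S [S [S [S [A [B [C [D n]]]]] & [A [B [C [D n]]]]] & [A [B [C [D n]]] ** [A [B [C [C [D n]] <> [D n]]] ** [A [B [C [D n]]]]]]] & [A [B [C [D n]]] ** [A [B [C [D n]]]]]]

8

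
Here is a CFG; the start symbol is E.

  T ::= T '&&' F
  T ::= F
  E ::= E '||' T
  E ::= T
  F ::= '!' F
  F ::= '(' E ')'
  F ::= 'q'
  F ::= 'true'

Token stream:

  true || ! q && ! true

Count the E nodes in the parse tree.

[E [E [T [F true]]] || [T [T [F ! [F q]]] && [F ! [F true]]]]

2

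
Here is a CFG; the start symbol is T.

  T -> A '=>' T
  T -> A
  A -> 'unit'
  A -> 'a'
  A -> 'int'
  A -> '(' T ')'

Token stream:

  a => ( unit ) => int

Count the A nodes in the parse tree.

4

[T [A a] => [T [A ( [T [A unit]] )] => [T [A int]]]]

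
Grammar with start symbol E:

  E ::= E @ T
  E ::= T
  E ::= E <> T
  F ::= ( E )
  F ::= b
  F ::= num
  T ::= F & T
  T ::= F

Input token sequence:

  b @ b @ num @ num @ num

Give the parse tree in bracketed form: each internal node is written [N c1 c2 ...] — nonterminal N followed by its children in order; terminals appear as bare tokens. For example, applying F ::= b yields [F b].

E
E @ T
E @ T @ T
E @ T @ T @ T
E @ T @ T @ T @ T
T @ T @ T @ T @ T
F @ T @ T @ T @ T
b @ T @ T @ T @ T
b @ F @ T @ T @ T
b @ b @ T @ T @ T
b @ b @ F @ T @ T
b @ b @ num @ T @ T
b @ b @ num @ F @ T
b @ b @ num @ num @ T
b @ b @ num @ num @ F
b @ b @ num @ num @ num

[E [E [E [E [E [T [F b]]] @ [T [F b]]] @ [T [F num]]] @ [T [F num]]] @ [T [F num]]]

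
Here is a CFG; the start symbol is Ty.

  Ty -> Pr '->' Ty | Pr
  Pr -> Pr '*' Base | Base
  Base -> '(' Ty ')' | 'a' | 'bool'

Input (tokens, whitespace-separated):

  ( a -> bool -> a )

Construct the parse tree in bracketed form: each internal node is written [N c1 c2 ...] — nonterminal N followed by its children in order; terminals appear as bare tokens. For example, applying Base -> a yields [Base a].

Ty
Pr
Base
( Ty )
( Pr -> Ty )
( Base -> Ty )
( a -> Ty )
( a -> Pr -> Ty )
( a -> Base -> Ty )
( a -> bool -> Ty )
( a -> bool -> Pr )
( a -> bool -> Base )
( a -> bool -> a )

[Ty [Pr [Base ( [Ty [Pr [Base a]] -> [Ty [Pr [Base bool]] -> [Ty [Pr [Base a]]]]] )]]]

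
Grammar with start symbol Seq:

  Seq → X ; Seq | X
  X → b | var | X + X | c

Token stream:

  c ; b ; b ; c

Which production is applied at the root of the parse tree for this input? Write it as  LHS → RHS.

Seq → X ; Seq

[Seq [X c] ; [Seq [X b] ; [Seq [X b] ; [Seq [X c]]]]]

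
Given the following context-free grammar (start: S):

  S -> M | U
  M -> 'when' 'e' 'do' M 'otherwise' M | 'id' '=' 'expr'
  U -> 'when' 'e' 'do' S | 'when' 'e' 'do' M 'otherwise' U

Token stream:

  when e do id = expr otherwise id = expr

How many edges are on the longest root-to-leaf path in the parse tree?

3

[S [M when e do [M id = expr] otherwise [M id = expr]]]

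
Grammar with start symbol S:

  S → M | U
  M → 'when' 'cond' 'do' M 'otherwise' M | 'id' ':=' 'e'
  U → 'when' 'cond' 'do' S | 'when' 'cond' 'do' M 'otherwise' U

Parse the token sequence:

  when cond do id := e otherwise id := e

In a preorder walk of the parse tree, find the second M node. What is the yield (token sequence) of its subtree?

[S [M when cond do [M id := e] otherwise [M id := e]]]

id := e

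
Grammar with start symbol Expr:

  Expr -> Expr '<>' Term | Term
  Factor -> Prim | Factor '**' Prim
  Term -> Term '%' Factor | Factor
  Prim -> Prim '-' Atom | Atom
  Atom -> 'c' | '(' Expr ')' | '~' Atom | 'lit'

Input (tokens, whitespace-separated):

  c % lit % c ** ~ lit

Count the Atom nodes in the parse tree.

5

[Expr [Term [Term [Term [Factor [Prim [Atom c]]]] % [Factor [Prim [Atom lit]]]] % [Factor [Factor [Prim [Atom c]]] ** [Prim [Atom ~ [Atom lit]]]]]]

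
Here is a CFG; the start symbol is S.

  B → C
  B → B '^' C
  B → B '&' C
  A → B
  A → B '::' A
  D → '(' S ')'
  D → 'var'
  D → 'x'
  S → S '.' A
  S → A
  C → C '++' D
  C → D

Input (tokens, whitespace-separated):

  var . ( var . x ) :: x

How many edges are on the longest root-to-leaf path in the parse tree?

11

[S [S [A [B [C [D var]]]]] . [A [B [C [D ( [S [S [A [B [C [D var]]]]] . [A [B [C [D x]]]]] )]]] :: [A [B [C [D x]]]]]]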